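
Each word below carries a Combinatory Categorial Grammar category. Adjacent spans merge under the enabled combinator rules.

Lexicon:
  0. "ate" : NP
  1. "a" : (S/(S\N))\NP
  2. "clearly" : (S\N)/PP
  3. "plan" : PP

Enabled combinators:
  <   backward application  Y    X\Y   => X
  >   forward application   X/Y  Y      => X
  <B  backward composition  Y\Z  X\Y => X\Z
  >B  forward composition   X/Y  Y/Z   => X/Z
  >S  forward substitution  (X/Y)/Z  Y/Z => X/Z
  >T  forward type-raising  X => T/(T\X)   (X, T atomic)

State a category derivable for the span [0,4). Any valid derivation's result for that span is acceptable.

S

[0,4] S   >
  [0,2] S/(S\N)   <
    [0,1] "ate" : NP
    [1,2] "a" : (S/(S\N))\NP
  [2,4] S\N   >
    [2,3] "clearly" : (S\N)/PP
    [3,4] "plan" : PP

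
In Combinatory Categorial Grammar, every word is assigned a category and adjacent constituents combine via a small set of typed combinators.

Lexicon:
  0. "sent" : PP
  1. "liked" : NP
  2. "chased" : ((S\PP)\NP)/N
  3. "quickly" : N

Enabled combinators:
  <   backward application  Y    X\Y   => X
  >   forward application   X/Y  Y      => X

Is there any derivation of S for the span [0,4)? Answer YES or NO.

[0,4] S   <
  [0,1] "sent" : PP
  [1,4] S\PP   <
    [1,2] "liked" : NP
    [2,4] (S\PP)\NP   >
      [2,3] "chased" : ((S\PP)\NP)/N
      [3,4] "quickly" : N

YES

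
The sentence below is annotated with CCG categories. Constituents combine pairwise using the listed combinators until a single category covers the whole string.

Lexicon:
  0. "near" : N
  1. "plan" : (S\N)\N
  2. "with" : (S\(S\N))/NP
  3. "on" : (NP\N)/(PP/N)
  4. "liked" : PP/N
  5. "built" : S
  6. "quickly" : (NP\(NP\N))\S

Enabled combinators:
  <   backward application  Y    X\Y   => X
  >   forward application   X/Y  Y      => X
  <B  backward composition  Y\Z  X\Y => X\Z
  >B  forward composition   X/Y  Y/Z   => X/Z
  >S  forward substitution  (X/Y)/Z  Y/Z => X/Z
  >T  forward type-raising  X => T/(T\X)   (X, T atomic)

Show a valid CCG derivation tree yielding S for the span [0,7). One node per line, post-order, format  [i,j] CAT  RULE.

[0,1] N  lex  "near"
[1,2] (S\N)\N  lex  "plan"
[0,2] S\N  <  k=1
[2,3] (S\(S\N))/NP  lex  "with"
[3,4] (NP\N)/(PP/N)  lex  "on"
[4,5] PP/N  lex  "liked"
[3,5] NP\N  >  k=4
[5,6] S  lex  "built"
[6,7] (NP\(NP\N))\S  lex  "quickly"
[5,7] NP\(NP\N)  <  k=6
[3,7] NP  <  k=5
[2,7] S\(S\N)  >  k=3
[0,7] S  <  k=2

[0,7] S   <
  [0,2] S\N   <
    [0,1] "near" : N
    [1,2] "plan" : (S\N)\N
  [2,7] S\(S\N)   >
    [2,3] "with" : (S\(S\N))/NP
    [3,7] NP   <
      [3,5] NP\N   >
        [3,4] "on" : (NP\N)/(PP/N)
        [4,5] "liked" : PP/N
      [5,7] NP\(NP\N)   <
        [5,6] "built" : S
        [6,7] "quickly" : (NP\(NP\N))\S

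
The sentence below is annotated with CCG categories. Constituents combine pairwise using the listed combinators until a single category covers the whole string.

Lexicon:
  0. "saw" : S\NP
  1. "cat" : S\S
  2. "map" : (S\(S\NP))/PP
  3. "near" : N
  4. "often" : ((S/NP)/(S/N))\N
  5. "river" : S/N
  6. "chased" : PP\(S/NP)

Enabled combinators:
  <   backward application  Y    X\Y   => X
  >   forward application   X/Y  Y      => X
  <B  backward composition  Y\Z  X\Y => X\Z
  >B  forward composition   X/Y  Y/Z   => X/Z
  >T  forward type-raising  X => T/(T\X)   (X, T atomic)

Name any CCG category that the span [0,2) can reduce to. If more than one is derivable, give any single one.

S\NP

[0,7] S   <
  [0,2] S\NP   <B
    [0,1] "saw" : S\NP
    [1,2] "cat" : S\S
  [2,7] S\(S\NP)   >
    [2,3] "map" : (S\(S\NP))/PP
    [3,7] PP   <
      [3,6] S/NP   >
        [3,5] (S/NP)/(S/N)   <
          [3,4] "near" : N
          [4,5] "often" : ((S/NP)/(S/N))\N
        [5,6] "river" : S/N
      [6,7] "chased" : PP\(S/NP)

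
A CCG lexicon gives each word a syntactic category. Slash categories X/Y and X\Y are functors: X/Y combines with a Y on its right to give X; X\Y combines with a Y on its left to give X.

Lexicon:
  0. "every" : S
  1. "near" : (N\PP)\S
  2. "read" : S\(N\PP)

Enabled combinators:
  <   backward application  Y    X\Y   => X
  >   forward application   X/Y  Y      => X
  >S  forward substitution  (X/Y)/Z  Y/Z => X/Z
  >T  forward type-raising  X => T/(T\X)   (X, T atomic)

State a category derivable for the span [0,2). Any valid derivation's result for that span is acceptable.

[0,3] S   <
  [0,2] N\PP   <
    [0,1] "every" : S
    [1,2] "near" : (N\PP)\S
  [2,3] "read" : S\(N\PP)

N\PP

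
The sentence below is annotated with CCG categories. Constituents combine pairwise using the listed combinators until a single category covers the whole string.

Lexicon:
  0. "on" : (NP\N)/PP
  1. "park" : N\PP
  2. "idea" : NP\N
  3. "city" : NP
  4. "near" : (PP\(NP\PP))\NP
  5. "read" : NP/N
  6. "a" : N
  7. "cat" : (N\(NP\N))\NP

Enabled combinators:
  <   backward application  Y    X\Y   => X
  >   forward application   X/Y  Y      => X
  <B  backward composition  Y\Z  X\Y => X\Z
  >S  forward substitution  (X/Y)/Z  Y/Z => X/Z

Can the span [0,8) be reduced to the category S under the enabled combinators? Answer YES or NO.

(NP\N)/PP N\PP NP\N NP (PP\(NP\PP))\NP NP/N N (N\(NP\N))\NP
CKY chart[0,8] = {N}; S ∉ chart

NO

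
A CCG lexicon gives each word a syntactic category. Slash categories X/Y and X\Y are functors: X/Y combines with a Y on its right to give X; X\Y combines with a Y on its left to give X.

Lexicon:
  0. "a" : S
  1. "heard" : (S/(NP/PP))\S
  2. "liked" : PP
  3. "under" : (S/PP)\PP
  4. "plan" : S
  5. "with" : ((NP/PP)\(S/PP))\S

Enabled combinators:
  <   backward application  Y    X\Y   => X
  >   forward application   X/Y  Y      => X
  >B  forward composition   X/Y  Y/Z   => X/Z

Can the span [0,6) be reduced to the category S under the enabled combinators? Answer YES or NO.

[0,6] S   >
  [0,2] S/(NP/PP)   <
    [0,1] "a" : S
    [1,2] "heard" : (S/(NP/PP))\S
  [2,6] NP/PP   <
    [2,4] S/PP   <
      [2,3] "liked" : PP
      [3,4] "under" : (S/PP)\PP
    [4,6] (NP/PP)\(S/PP)   <
      [4,5] "plan" : S
      [5,6] "with" : ((NP/PP)\(S/PP))\S

YES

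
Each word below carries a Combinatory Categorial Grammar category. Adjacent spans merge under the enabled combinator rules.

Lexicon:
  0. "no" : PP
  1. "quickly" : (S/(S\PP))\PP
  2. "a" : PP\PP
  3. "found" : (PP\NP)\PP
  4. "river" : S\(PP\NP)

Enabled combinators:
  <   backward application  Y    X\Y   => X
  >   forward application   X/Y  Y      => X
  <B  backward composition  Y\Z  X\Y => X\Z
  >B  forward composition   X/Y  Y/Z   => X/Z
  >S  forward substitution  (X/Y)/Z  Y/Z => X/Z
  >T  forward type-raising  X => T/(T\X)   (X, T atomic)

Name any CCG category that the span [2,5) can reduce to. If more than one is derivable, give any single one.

[0,5] S   >
  [0,2] S/(S\PP)   <
    [0,1] "no" : PP
    [1,2] "quickly" : (S/(S\PP))\PP
  [2,5] S\PP   <B
    [2,3] "a" : PP\PP
    [3,5] S\PP   <B
      [3,4] "found" : (PP\NP)\PP
      [4,5] "river" : S\(PP\NP)

S\PP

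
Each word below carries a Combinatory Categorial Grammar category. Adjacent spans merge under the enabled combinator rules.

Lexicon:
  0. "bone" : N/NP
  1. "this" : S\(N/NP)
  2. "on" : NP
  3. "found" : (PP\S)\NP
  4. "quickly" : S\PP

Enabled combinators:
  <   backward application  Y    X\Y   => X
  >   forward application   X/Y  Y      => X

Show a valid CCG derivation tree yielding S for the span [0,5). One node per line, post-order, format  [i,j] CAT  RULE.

[0,1] N/NP  lex  "bone"
[1,2] S\(N/NP)  lex  "this"
[0,2] S  <  k=1
[2,3] NP  lex  "on"
[3,4] (PP\S)\NP  lex  "found"
[2,4] PP\S  <  k=3
[0,4] PP  <  k=2
[4,5] S\PP  lex  "quickly"
[0,5] S  <  k=4

[0,5] S   <
  [0,4] PP   <
    [0,2] S   <
      [0,1] "bone" : N/NP
      [1,2] "this" : S\(N/NP)
    [2,4] PP\S   <
      [2,3] "on" : NP
      [3,4] "found" : (PP\S)\NP
  [4,5] "quickly" : S\PP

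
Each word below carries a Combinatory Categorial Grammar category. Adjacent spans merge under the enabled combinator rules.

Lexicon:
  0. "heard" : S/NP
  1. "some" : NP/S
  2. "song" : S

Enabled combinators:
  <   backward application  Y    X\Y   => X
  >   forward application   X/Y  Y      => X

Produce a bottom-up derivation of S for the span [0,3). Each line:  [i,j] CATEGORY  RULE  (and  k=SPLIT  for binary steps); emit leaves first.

[0,3] S   >
  [0,1] "heard" : S/NP
  [1,3] NP   >
    [1,2] "some" : NP/S
    [2,3] "song" : S

[0,1] S/NP  lex  "heard"
[1,2] NP/S  lex  "some"
[2,3] S  lex  "song"
[1,3] NP  >  k=2
[0,3] S  >  k=1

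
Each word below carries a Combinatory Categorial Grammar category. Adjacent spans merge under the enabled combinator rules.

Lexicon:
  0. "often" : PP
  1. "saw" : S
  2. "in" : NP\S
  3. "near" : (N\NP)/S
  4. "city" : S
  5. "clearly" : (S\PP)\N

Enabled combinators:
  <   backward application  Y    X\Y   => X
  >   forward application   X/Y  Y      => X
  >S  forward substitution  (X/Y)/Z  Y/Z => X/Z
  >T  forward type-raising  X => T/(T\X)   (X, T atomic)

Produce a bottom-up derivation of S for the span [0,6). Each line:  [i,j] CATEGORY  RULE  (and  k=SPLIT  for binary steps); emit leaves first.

[0,6] S   >
  [0,1] S/(S\PP)   >T
    [0,1] "often" : PP
  [1,6] S\PP   <
    [1,5] N   <
      [1,3] NP   >
        [1,2] NP/(NP\S)   >T
          [1,2] "saw" : S
        [2,3] "in" : NP\S
      [3,5] N\NP   >
        [3,4] "near" : (N\NP)/S
        [4,5] "city" : S
    [5,6] "clearly" : (S\PP)\N

[0,1] PP  lex  "often"
[0,1] S/(S\PP)  >T
[1,2] S  lex  "saw"
[1,2] NP/(NP\S)  >T
[2,3] NP\S  lex  "in"
[1,3] NP  >  k=2
[3,4] (N\NP)/S  lex  "near"
[4,5] S  lex  "city"
[3,5] N\NP  >  k=4
[1,5] N  <  k=3
[5,6] (S\PP)\N  lex  "clearly"
[1,6] S\PP  <  k=5
[0,6] S  >  k=1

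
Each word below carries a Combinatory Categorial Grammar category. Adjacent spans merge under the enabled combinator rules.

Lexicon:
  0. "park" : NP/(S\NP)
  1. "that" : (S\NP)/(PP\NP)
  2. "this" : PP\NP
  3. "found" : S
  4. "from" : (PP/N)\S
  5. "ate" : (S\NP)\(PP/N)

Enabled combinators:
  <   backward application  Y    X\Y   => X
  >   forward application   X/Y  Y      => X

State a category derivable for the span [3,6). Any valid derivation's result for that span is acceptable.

S\NP

[0,6] S   <
  [0,3] NP   >
    [0,1] "park" : NP/(S\NP)
    [1,3] S\NP   >
      [1,2] "that" : (S\NP)/(PP\NP)
      [2,3] "this" : PP\NP
  [3,6] S\NP   <
    [3,5] PP/N   <
      [3,4] "found" : S
      [4,5] "from" : (PP/N)\S
    [5,6] "ate" : (S\NP)\(PP/N)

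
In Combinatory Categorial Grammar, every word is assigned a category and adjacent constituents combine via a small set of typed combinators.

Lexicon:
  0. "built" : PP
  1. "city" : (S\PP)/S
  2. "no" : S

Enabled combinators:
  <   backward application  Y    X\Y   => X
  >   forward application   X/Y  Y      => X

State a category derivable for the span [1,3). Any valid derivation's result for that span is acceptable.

[0,3] S   <
  [0,1] "built" : PP
  [1,3] S\PP   >
    [1,2] "city" : (S\PP)/S
    [2,3] "no" : S

S\PP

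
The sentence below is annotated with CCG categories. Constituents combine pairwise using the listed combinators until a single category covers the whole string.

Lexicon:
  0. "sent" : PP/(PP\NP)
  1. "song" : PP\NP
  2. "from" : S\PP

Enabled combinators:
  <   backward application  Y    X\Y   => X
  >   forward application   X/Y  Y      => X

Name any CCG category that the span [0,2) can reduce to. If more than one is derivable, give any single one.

PP

[0,3] S   <
  [0,2] PP   >
    [0,1] "sent" : PP/(PP\NP)
    [1,2] "song" : PP\NP
  [2,3] "from" : S\PP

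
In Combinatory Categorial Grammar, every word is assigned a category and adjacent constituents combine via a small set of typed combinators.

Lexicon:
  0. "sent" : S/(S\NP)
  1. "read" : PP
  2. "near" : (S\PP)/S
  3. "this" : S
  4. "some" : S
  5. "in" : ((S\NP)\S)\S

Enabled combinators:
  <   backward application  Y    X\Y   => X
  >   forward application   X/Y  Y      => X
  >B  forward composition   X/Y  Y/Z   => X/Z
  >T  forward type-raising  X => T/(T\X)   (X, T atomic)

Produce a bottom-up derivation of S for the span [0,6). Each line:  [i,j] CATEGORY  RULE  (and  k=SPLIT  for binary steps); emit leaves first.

[0,1] S/(S\NP)  lex  "sent"
[1,2] PP  lex  "read"
[1,2] S/(S\PP)  >T
[2,3] (S\PP)/S  lex  "near"
[3,4] S  lex  "this"
[2,4] S\PP  >  k=3
[1,4] S  >  k=2
[4,5] S  lex  "some"
[5,6] ((S\NP)\S)\S  lex  "in"
[4,6] (S\NP)\S  <  k=5
[1,6] S\NP  <  k=4
[0,6] S  >  k=1

[0,6] S   >
  [0,1] "sent" : S/(S\NP)
  [1,6] S\NP   <
    [1,4] S   >
      [1,2] S/(S\PP)   >T
        [1,2] "read" : PP
      [2,4] S\PP   >
        [2,3] "near" : (S\PP)/S
        [3,4] "this" : S
    [4,6] (S\NP)\S   <
      [4,5] "some" : S
      [5,6] "in" : ((S\NP)\S)\S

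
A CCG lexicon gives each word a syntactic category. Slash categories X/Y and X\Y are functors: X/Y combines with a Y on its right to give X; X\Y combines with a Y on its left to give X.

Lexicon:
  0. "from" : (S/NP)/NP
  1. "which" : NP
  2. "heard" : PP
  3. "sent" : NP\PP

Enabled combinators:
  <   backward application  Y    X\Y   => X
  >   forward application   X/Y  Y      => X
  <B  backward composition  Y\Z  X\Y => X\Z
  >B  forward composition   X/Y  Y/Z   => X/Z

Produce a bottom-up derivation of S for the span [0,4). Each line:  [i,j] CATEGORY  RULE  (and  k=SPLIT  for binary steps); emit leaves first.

[0,4] S   >
  [0,2] S/NP   >
    [0,1] "from" : (S/NP)/NP
    [1,2] "which" : NP
  [2,4] NP   <
    [2,3] "heard" : PP
    [3,4] "sent" : NP\PP

[0,1] (S/NP)/NP  lex  "from"
[1,2] NP  lex  "which"
[0,2] S/NP  >  k=1
[2,3] PP  lex  "heard"
[3,4] NP\PP  lex  "sent"
[2,4] NP  <  k=3
[0,4] S  >  k=2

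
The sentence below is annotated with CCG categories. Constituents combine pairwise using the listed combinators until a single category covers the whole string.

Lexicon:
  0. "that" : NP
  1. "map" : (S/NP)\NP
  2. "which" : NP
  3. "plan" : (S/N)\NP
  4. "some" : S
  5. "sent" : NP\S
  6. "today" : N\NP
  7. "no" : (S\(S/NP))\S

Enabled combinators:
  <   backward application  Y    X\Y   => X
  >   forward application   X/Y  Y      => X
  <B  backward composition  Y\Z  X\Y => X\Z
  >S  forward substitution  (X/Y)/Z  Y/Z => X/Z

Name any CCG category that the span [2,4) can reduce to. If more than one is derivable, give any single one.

S/N

[0,8] S   <
  [0,2] S/NP   <
    [0,1] "that" : NP
    [1,2] "map" : (S/NP)\NP
  [2,8] S\(S/NP)   <
    [2,7] S   >
      [2,4] S/N   <
        [2,3] "which" : NP
        [3,4] "plan" : (S/N)\NP
      [4,7] N   <
        [4,6] NP   <
          [4,5] "some" : S
          [5,6] "sent" : NP\S
        [6,7] "today" : N\NP
    [7,8] "no" : (S\(S/NP))\S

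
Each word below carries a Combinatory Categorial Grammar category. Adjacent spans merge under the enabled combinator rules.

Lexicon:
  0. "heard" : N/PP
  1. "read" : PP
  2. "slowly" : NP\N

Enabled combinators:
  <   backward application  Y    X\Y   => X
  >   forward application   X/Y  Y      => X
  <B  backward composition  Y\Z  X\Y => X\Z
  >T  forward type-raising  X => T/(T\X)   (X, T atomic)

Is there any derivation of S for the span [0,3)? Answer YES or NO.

NO

N/PP PP NP\N
CKY chart[0,3] = {N/(N\NP), NP, NP/(NP\NP), PP/(PP\NP), S/(S\NP)}; S ∉ chart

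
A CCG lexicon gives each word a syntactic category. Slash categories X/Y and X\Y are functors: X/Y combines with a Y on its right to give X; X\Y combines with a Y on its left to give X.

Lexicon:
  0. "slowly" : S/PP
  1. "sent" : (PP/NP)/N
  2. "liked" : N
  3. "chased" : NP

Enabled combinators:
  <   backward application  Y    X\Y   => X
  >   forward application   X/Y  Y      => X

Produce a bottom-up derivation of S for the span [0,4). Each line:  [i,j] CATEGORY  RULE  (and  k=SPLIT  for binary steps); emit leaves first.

[0,1] S/PP  lex  "slowly"
[1,2] (PP/NP)/N  lex  "sent"
[2,3] N  lex  "liked"
[1,3] PP/NP  >  k=2
[3,4] NP  lex  "chased"
[1,4] PP  >  k=3
[0,4] S  >  k=1

[0,4] S   >
  [0,1] "slowly" : S/PP
  [1,4] PP   >
    [1,3] PP/NP   >
      [1,2] "sent" : (PP/NP)/N
      [2,3] "liked" : N
    [3,4] "chased" : NP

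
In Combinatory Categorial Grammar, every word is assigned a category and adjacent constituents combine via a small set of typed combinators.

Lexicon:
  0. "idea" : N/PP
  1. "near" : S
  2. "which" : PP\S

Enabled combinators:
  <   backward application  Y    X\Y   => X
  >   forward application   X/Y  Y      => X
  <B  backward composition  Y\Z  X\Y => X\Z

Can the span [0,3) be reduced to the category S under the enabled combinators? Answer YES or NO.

NO

N/PP S PP\S
CKY chart[0,3] = {N}; S ∉ chart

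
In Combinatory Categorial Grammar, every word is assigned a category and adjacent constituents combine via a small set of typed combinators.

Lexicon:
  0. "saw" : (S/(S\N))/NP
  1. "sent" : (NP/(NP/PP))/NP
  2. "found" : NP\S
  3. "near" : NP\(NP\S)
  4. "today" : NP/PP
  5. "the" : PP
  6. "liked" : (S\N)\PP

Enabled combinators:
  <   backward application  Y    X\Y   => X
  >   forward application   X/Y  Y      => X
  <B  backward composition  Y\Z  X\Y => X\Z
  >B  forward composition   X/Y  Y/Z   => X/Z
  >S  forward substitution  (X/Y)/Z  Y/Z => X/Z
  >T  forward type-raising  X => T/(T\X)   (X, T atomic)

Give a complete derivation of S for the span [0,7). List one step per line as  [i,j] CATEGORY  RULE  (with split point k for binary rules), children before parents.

[0,7] S   >
  [0,5] S/(S\N)   >
    [0,1] "saw" : (S/(S\N))/NP
    [1,5] NP   >
      [1,4] NP/(NP/PP)   >
        [1,2] "sent" : (NP/(NP/PP))/NP
        [2,4] NP   <
          [2,3] "found" : NP\S
          [3,4] "near" : NP\(NP\S)
      [4,5] "today" : NP/PP
  [5,7] S\N   <
    [5,6] "the" : PP
    [6,7] "liked" : (S\N)\PP

[0,1] (S/(S\N))/NP  lex  "saw"
[1,2] (NP/(NP/PP))/NP  lex  "sent"
[2,3] NP\S  lex  "found"
[3,4] NP\(NP\S)  lex  "near"
[2,4] NP  <  k=3
[1,4] NP/(NP/PP)  >  k=2
[4,5] NP/PP  lex  "today"
[1,5] NP  >  k=4
[0,5] S/(S\N)  >  k=1
[5,6] PP  lex  "the"
[6,7] (S\N)\PP  lex  "liked"
[5,7] S\N  <  k=6
[0,7] S  >  k=5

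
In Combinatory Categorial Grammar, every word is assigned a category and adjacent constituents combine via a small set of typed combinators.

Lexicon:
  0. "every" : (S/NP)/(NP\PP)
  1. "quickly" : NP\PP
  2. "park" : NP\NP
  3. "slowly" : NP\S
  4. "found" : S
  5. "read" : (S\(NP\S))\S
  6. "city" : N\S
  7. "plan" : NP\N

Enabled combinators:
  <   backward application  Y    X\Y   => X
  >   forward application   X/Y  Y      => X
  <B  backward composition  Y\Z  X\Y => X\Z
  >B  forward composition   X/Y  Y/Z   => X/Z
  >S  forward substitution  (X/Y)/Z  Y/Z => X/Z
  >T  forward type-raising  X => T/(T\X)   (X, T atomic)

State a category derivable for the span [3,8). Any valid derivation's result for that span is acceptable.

[0,8] S   >
  [0,3] S/NP   >
    [0,1] "every" : (S/NP)/(NP\PP)
    [1,3] NP\PP   <B
      [1,2] "quickly" : NP\PP
      [2,3] "park" : NP\NP
  [3,8] NP   <
    [3,6] S   <
      [3,4] "slowly" : NP\S
      [4,6] S\(NP\S)   <
        [4,5] "found" : S
        [5,6] "read" : (S\(NP\S))\S
    [6,8] NP\S   <B
      [6,7] "city" : N\S
      [7,8] "plan" : NP\N

NP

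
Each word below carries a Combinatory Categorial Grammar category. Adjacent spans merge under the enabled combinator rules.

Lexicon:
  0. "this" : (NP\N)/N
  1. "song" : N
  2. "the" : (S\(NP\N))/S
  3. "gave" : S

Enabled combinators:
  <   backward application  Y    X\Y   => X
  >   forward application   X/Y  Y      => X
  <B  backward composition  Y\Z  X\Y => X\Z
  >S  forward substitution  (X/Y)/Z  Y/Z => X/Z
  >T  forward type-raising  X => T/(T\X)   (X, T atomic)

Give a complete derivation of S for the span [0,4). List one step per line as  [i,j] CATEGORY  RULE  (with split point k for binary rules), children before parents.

[0,1] (NP\N)/N  lex  "this"
[1,2] N  lex  "song"
[0,2] NP\N  >  k=1
[2,3] (S\(NP\N))/S  lex  "the"
[3,4] S  lex  "gave"
[2,4] S\(NP\N)  >  k=3
[0,4] S  <  k=2

[0,4] S   <
  [0,2] NP\N   >
    [0,1] "this" : (NP\N)/N
    [1,2] "song" : N
  [2,4] S\(NP\N)   >
    [2,3] "the" : (S\(NP\N))/S
    [3,4] "gave" : S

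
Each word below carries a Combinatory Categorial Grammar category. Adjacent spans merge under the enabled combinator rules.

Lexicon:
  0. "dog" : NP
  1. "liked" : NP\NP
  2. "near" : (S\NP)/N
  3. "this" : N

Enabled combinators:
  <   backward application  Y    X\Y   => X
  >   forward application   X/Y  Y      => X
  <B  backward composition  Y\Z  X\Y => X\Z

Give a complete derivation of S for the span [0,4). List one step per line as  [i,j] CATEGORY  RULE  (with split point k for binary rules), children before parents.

[0,4] S   <
  [0,1] "dog" : NP
  [1,4] S\NP   <B
    [1,2] "liked" : NP\NP
    [2,4] S\NP   >
      [2,3] "near" : (S\NP)/N
      [3,4] "this" : N

[0,1] NP  lex  "dog"
[1,2] NP\NP  lex  "liked"
[2,3] (S\NP)/N  lex  "near"
[3,4] N  lex  "this"
[2,4] S\NP  >  k=3
[1,4] S\NP  <B  k=2
[0,4] S  <  k=1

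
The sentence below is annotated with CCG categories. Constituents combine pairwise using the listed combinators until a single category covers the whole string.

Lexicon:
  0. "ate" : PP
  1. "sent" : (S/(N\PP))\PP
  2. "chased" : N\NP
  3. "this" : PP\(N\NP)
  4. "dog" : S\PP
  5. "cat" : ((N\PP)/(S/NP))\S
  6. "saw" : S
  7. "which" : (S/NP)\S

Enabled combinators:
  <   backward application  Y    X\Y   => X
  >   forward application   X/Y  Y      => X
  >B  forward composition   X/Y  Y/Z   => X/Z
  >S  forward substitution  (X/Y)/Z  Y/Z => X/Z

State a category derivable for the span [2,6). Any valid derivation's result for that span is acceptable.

[0,8] S   >
  [0,2] S/(N\PP)   <
    [0,1] "ate" : PP
    [1,2] "sent" : (S/(N\PP))\PP
  [2,8] N\PP   >
    [2,6] (N\PP)/(S/NP)   <
      [2,5] S   <
        [2,4] PP   <
          [2,3] "chased" : N\NP
          [3,4] "this" : PP\(N\NP)
        [4,5] "dog" : S\PP
      [5,6] "cat" : ((N\PP)/(S/NP))\S
    [6,8] S/NP   <
      [6,7] "saw" : S
      [7,8] "which" : (S/NP)\S

(N\PP)/(S/NP)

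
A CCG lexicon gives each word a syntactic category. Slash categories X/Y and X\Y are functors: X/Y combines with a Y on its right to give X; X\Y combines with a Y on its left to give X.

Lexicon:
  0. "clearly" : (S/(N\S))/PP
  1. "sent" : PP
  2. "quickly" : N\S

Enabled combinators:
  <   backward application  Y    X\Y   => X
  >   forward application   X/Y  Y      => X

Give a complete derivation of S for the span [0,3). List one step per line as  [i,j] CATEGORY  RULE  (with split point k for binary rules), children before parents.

[0,1] (S/(N\S))/PP  lex  "clearly"
[1,2] PP  lex  "sent"
[0,2] S/(N\S)  >  k=1
[2,3] N\S  lex  "quickly"
[0,3] S  >  k=2

[0,3] S   >
  [0,2] S/(N\S)   >
    [0,1] "clearly" : (S/(N\S))/PP
    [1,2] "sent" : PP
  [2,3] "quickly" : N\S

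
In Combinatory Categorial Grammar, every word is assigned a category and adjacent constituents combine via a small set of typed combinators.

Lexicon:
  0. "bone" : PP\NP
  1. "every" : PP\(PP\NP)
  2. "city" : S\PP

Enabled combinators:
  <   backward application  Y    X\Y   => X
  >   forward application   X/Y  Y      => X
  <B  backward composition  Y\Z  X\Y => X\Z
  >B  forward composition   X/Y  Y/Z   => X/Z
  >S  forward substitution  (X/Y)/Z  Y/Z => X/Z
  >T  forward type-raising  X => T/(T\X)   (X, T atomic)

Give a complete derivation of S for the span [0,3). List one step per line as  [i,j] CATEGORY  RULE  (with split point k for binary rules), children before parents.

[0,3] S   <
  [0,2] PP   <
    [0,1] "bone" : PP\NP
    [1,2] "every" : PP\(PP\NP)
  [2,3] "city" : S\PP

[0,1] PP\NP  lex  "bone"
[1,2] PP\(PP\NP)  lex  "every"
[0,2] PP  <  k=1
[2,3] S\PP  lex  "city"
[0,3] S  <  k=2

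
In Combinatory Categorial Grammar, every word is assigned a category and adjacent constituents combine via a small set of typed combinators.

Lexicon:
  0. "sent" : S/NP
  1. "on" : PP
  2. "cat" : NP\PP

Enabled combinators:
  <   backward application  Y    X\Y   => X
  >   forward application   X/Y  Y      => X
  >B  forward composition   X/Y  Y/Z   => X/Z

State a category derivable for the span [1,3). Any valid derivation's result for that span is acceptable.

NP

[0,3] S   >
  [0,1] "sent" : S/NP
  [1,3] NP   <
    [1,2] "on" : PP
    [2,3] "cat" : NP\PP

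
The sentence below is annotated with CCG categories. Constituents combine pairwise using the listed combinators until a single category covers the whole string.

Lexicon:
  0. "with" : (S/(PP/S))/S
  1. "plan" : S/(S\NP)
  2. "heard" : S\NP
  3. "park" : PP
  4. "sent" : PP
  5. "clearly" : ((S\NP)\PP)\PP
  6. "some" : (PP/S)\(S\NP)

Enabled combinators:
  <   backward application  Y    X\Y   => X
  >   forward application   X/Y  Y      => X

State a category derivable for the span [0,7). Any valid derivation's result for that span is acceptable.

[0,7] S   >
  [0,3] S/(PP/S)   >
    [0,1] "with" : (S/(PP/S))/S
    [1,3] S   >
      [1,2] "plan" : S/(S\NP)
      [2,3] "heard" : S\NP
  [3,7] PP/S   <
    [3,6] S\NP   <
      [3,4] "park" : PP
      [4,6] (S\NP)\PP   <
        [4,5] "sent" : PP
        [5,6] "clearly" : ((S\NP)\PP)\PP
    [6,7] "some" : (PP/S)\(S\NP)

S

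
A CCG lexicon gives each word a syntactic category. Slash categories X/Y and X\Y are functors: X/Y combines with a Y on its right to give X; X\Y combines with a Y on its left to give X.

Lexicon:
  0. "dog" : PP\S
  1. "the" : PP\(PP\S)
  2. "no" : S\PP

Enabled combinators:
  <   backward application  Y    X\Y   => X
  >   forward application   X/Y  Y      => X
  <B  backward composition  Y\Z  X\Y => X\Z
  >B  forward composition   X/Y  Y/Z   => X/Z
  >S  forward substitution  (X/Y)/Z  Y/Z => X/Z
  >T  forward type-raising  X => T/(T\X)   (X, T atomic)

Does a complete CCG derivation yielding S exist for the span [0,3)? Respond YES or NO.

[0,3] S   <
  [0,2] PP   <
    [0,1] "dog" : PP\S
    [1,2] "the" : PP\(PP\S)
  [2,3] "no" : S\PP

YES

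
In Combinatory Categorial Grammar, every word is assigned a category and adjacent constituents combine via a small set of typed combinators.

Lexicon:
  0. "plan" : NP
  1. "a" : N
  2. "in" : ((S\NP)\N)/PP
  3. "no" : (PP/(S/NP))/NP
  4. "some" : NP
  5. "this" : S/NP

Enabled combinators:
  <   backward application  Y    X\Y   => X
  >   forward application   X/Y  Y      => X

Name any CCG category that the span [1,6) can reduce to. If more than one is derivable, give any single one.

[0,6] S   <
  [0,1] "plan" : NP
  [1,6] S\NP   <
    [1,2] "a" : N
    [2,6] (S\NP)\N   >
      [2,3] "in" : ((S\NP)\N)/PP
      [3,6] PP   >
        [3,5] PP/(S/NP)   >
          [3,4] "no" : (PP/(S/NP))/NP
          [4,5] "some" : NP
        [5,6] "this" : S/NP

S\NP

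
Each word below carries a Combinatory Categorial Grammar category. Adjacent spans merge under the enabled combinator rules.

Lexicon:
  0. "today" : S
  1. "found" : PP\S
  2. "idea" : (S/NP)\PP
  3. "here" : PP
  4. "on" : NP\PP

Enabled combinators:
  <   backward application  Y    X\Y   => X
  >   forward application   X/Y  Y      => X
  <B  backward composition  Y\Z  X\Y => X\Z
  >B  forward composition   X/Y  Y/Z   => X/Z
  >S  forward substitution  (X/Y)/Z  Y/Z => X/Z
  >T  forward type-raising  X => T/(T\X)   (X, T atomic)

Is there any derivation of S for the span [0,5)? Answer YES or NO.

[0,5] S   >
  [0,3] S/NP   <
    [0,2] PP   >
      [0,1] PP/(PP\S)   >T
        [0,1] "today" : S
      [1,2] "found" : PP\S
    [2,3] "idea" : (S/NP)\PP
  [3,5] NP   <
    [3,4] "here" : PP
    [4,5] "on" : NP\PP

YES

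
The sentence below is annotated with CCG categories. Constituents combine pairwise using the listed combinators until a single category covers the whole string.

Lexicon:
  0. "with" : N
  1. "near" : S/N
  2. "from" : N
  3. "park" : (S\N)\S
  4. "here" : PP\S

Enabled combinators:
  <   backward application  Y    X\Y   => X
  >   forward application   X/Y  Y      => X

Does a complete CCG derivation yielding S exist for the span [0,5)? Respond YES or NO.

N S/N N (S\N)\S PP\S
CKY chart[0,5] = {PP}; S ∉ chart

NO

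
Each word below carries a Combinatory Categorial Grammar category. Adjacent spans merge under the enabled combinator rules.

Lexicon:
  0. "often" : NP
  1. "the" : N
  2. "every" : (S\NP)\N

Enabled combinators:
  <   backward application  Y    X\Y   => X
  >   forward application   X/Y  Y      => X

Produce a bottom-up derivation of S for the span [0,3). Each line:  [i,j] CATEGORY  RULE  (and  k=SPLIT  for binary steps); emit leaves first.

[0,1] NP  lex  "often"
[1,2] N  lex  "the"
[2,3] (S\NP)\N  lex  "every"
[1,3] S\NP  <  k=2
[0,3] S  <  k=1

[0,3] S   <
  [0,1] "often" : NP
  [1,3] S\NP   <
    [1,2] "the" : N
    [2,3] "every" : (S\NP)\N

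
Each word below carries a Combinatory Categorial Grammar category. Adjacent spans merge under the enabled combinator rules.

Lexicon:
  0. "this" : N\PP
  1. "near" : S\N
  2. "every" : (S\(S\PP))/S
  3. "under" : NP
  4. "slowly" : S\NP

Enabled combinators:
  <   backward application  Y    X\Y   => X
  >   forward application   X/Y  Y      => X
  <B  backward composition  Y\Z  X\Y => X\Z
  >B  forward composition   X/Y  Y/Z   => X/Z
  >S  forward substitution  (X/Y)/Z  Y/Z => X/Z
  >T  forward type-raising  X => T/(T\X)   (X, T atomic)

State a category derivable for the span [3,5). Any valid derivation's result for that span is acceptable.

[0,5] S   <
  [0,2] S\PP   <B
    [0,1] "this" : N\PP
    [1,2] "near" : S\N
  [2,5] S\(S\PP)   >
    [2,3] "every" : (S\(S\PP))/S
    [3,5] S   <
      [3,4] "under" : NP
      [4,5] "slowly" : S\NP

S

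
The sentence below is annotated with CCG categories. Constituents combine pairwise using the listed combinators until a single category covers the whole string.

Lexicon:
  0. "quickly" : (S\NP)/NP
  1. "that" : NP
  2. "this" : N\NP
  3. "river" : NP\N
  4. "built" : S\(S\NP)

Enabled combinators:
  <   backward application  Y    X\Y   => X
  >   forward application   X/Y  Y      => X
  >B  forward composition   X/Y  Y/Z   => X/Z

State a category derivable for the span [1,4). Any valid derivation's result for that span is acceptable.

[0,5] S   <
  [0,4] S\NP   >
    [0,1] "quickly" : (S\NP)/NP
    [1,4] NP   <
      [1,3] N   <
        [1,2] "that" : NP
        [2,3] "this" : N\NP
      [3,4] "river" : NP\N
  [4,5] "built" : S\(S\NP)

NP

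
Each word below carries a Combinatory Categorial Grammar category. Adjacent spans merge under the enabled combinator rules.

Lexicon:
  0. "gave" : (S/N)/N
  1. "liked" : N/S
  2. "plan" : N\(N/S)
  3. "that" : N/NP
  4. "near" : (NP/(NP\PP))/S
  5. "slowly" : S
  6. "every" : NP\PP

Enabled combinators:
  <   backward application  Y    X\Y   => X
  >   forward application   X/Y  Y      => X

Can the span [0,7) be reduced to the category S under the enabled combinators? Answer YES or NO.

YES

[0,7] S   >
  [0,3] S/N   >
    [0,1] "gave" : (S/N)/N
    [1,3] N   <
      [1,2] "liked" : N/S
      [2,3] "plan" : N\(N/S)
  [3,7] N   >
    [3,4] "that" : N/NP
    [4,7] NP   >
      [4,6] NP/(NP\PP)   >
        [4,5] "near" : (NP/(NP\PP))/S
        [5,6] "slowly" : S
      [6,7] "every" : NP\PP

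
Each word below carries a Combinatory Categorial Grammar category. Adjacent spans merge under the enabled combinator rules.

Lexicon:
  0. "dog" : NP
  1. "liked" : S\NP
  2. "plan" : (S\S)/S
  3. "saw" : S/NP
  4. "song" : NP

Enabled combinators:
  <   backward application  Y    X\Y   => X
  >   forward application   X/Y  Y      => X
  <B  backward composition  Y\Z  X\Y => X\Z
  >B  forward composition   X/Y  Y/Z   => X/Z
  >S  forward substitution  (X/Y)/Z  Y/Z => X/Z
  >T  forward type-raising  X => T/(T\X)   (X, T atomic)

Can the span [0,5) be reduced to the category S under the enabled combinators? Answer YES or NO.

[0,5] S   >
  [0,1] S/(S\NP)   >T
    [0,1] "dog" : NP
  [1,5] S\NP   <B
    [1,2] "liked" : S\NP
    [2,5] S\S   >
      [2,3] "plan" : (S\S)/S
      [3,5] S   >
        [3,4] "saw" : S/NP
        [4,5] "song" : NP

YES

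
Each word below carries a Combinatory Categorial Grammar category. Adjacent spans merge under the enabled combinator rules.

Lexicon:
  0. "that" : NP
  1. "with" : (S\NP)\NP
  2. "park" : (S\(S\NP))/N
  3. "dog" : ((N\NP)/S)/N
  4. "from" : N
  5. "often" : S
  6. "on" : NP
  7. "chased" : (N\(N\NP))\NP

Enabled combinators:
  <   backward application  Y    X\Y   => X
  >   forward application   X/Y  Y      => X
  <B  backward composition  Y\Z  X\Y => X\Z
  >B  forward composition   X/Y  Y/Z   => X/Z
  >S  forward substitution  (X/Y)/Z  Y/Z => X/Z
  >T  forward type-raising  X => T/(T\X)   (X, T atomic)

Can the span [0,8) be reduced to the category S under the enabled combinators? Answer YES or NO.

YES

[0,8] S   <
  [0,2] S\NP   <
    [0,1] "that" : NP
    [1,2] "with" : (S\NP)\NP
  [2,8] S\(S\NP)   >
    [2,3] "park" : (S\(S\NP))/N
    [3,8] N   <
      [3,6] N\NP   >
        [3,5] (N\NP)/S   >
          [3,4] "dog" : ((N\NP)/S)/N
          [4,5] "from" : N
        [5,6] "often" : S
      [6,8] N\(N\NP)   <
        [6,7] "on" : NP
        [7,8] "chased" : (N\(N\NP))\NP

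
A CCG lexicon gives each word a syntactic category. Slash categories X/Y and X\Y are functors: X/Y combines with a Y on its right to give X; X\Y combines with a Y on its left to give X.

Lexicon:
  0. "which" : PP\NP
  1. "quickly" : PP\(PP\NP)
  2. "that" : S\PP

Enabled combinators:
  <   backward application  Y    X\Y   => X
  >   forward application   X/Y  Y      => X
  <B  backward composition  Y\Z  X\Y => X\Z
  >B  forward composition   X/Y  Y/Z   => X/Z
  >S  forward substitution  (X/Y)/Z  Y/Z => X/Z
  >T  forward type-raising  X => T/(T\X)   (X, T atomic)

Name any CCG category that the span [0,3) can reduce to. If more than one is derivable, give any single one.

S

[0,3] S   <
  [0,2] PP   <
    [0,1] "which" : PP\NP
    [1,2] "quickly" : PP\(PP\NP)
  [2,3] "that" : S\PP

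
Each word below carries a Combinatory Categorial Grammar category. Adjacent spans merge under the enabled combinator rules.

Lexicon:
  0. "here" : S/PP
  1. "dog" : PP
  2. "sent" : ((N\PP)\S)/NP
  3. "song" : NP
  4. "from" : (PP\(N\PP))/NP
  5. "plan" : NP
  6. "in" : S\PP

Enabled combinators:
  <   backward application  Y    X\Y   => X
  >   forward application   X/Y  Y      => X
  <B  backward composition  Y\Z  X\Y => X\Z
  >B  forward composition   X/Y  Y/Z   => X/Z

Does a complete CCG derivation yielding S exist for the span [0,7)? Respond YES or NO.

YES

[0,7] S   <
  [0,6] PP   <
    [0,2] S   >
      [0,1] "here" : S/PP
      [1,2] "dog" : PP
    [2,6] PP\S   <B
      [2,4] (N\PP)\S   >
        [2,3] "sent" : ((N\PP)\S)/NP
        [3,4] "song" : NP
      [4,6] PP\(N\PP)   >
        [4,5] "from" : (PP\(N\PP))/NP
        [5,6] "plan" : NP
  [6,7] "in" : S\PP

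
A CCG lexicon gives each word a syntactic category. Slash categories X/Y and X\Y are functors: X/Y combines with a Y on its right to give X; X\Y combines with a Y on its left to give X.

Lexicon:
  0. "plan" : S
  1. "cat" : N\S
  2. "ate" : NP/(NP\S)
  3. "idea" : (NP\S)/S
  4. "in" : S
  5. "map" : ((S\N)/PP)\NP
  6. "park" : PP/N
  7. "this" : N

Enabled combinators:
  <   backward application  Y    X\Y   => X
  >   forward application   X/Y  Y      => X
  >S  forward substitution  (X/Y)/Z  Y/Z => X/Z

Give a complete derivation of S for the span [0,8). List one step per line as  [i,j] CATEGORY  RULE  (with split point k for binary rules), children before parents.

[0,8] S   <
  [0,2] N   <
    [0,1] "plan" : S
    [1,2] "cat" : N\S
  [2,8] S\N   >
    [2,6] (S\N)/PP   <
      [2,5] NP   >
        [2,3] "ate" : NP/(NP\S)
        [3,5] NP\S   >
          [3,4] "idea" : (NP\S)/S
          [4,5] "in" : S
      [5,6] "map" : ((S\N)/PP)\NP
    [6,8] PP   >
      [6,7] "park" : PP/N
      [7,8] "this" : N

[0,1] S  lex  "plan"
[1,2] N\S  lex  "cat"
[0,2] N  <  k=1
[2,3] NP/(NP\S)  lex  "ate"
[3,4] (NP\S)/S  lex  "idea"
[4,5] S  lex  "in"
[3,5] NP\S  >  k=4
[2,5] NP  >  k=3
[5,6] ((S\N)/PP)\NP  lex  "map"
[2,6] (S\N)/PP  <  k=5
[6,7] PP/N  lex  "park"
[7,8] N  lex  "this"
[6,8] PP  >  k=7
[2,8] S\N  >  k=6
[0,8] S  <  k=2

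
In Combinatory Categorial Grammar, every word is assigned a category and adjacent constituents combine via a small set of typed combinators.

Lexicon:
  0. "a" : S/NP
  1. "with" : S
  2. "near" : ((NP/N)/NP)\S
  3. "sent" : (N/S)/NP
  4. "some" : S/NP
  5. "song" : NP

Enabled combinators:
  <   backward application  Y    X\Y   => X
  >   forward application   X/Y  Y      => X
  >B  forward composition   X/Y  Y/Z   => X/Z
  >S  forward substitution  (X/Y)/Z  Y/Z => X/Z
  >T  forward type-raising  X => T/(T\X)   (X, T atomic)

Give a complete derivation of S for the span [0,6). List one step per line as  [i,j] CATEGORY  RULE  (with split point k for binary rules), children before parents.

[0,1] S/NP  lex  "a"
[1,2] S  lex  "with"
[2,3] ((NP/N)/NP)\S  lex  "near"
[1,3] (NP/N)/NP  <  k=2
[3,4] (N/S)/NP  lex  "sent"
[4,5] S/NP  lex  "some"
[3,5] N/NP  >S  k=4
[1,5] NP/NP  >S  k=3
[0,5] S/NP  >B  k=1
[5,6] NP  lex  "song"
[0,6] S  >  k=5

[0,6] S   >
  [0,5] S/NP   >B
    [0,1] "a" : S/NP
    [1,5] NP/NP   >S
      [1,3] (NP/N)/NP   <
        [1,2] "with" : S
        [2,3] "near" : ((NP/N)/NP)\S
      [3,5] N/NP   >S
        [3,4] "sent" : (N/S)/NP
        [4,5] "some" : S/NP
  [5,6] "song" : NP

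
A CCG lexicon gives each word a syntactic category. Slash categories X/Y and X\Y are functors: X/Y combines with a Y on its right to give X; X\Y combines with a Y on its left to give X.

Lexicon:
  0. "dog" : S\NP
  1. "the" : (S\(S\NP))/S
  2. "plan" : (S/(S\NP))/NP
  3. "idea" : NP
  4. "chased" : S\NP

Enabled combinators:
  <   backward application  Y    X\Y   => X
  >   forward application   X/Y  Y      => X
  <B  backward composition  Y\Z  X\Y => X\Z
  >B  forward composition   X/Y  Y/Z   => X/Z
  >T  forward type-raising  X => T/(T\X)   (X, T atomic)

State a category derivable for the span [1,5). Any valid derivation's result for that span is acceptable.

[0,5] S   <
  [0,1] "dog" : S\NP
  [1,5] S\(S\NP)   >
    [1,2] "the" : (S\(S\NP))/S
    [2,5] S   >
      [2,4] S/(S\NP)   >
        [2,3] "plan" : (S/(S\NP))/NP
        [3,4] "idea" : NP
      [4,5] "chased" : S\NP

S\(S\NP)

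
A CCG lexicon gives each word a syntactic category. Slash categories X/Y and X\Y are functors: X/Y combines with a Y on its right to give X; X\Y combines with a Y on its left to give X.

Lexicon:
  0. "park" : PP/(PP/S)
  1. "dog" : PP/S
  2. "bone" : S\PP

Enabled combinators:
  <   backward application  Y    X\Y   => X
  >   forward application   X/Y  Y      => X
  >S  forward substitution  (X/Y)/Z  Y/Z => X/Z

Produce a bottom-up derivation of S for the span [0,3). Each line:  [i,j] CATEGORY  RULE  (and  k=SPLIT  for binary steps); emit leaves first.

[0,3] S   <
  [0,2] PP   >
    [0,1] "park" : PP/(PP/S)
    [1,2] "dog" : PP/S
  [2,3] "bone" : S\PP

[0,1] PP/(PP/S)  lex  "park"
[1,2] PP/S  lex  "dog"
[0,2] PP  >  k=1
[2,3] S\PP  lex  "bone"
[0,3] S  <  k=2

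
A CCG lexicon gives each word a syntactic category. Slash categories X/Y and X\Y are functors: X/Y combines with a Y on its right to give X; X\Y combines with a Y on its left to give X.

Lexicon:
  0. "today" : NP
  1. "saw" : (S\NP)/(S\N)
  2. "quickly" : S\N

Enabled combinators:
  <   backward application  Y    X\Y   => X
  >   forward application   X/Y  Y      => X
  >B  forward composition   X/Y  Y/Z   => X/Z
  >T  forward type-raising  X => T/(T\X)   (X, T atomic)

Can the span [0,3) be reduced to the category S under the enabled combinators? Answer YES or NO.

YES

[0,3] S   <
  [0,1] "today" : NP
  [1,3] S\NP   >
    [1,2] "saw" : (S\NP)/(S\N)
    [2,3] "quickly" : S\N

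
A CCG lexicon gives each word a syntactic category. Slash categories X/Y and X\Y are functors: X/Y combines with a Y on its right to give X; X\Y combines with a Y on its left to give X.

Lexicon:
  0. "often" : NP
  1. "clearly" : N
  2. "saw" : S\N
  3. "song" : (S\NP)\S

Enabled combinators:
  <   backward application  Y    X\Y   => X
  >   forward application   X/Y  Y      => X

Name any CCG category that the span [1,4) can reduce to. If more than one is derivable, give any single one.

S\NP

[0,4] S   <
  [0,1] "often" : NP
  [1,4] S\NP   <
    [1,3] S   <
      [1,2] "clearly" : N
      [2,3] "saw" : S\N
    [3,4] "song" : (S\NP)\S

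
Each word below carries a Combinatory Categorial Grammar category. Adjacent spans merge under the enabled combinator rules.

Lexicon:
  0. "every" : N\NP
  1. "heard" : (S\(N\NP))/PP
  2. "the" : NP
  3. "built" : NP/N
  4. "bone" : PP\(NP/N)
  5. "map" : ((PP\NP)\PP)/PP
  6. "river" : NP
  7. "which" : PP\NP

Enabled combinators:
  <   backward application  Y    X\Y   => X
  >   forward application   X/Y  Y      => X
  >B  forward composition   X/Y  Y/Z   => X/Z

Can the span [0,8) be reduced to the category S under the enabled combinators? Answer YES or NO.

YES

[0,8] S   <
  [0,1] "every" : N\NP
  [1,8] S\(N\NP)   >
    [1,2] "heard" : (S\(N\NP))/PP
    [2,8] PP   <
      [2,3] "the" : NP
      [3,8] PP\NP   <
        [3,5] PP   <
          [3,4] "built" : NP/N
          [4,5] "bone" : PP\(NP/N)
        [5,8] (PP\NP)\PP   >
          [5,6] "map" : ((PP\NP)\PP)/PP
          [6,8] PP   <
            [6,7] "river" : NP
            [7,8] "which" : PP\NP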